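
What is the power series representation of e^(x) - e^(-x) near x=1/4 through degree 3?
(-1 + e^(1/2))·e^(-1/4) + (1 + e^(1/2))·e^(-1/4)·(x - 1/4) + (-1 + e^(1/2))·e^(-1/4)·(x - 1/4)^2/2 + (1 + e^(1/2))·e^(-1/4)·(x - 1/4)^3/6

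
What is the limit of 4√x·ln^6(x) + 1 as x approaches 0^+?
The product is a 0·∞ indeterminate form at x → 0⁺.
Rewrite the product as 4·ln^6(x) / x^(-1/2) and apply L'Hôpital, or use the standard hierarchy x^(-1/2) ≫ |ln x|^6 as x → 0⁺.
The indeterminate product → 0, so the limit = 1.

Final answer: 1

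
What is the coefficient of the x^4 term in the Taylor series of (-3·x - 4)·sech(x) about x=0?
Expand to order 4: (-3·x - 4)·sech(x) = -5·x^4/6 + 3·x^3/2 + 2·x^2 - 3·x - 4 + O(x^5).
The coefficient of x^4 is -5/6.

Final answer: -5/6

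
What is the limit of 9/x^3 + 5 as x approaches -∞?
Evaluate the dominant behaviour as x → -∞; each term tends to a finite value or vanishes.
Limit = 5.

Final answer: 5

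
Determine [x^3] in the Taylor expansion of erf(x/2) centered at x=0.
Expand to order 3: erf(x/2) = -x^3/(12·√(π)) + x/√(π) + O(x^4).
The coefficient of x^3 is -1/(12·√(π)).

Final answer: -1/(12·√(π))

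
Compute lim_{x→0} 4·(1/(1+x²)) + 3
Direct substitution at x = 0 gives 7.

Final answer: 7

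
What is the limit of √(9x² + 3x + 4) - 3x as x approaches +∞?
As x → +∞: multiply by the conjugate to get (3x+4)/(√(9x²+3x+4)+3x); the denominator ~ 6x, so the limit is 3/6 = 1/2.
Limit = 1/2.

Final answer: 1/2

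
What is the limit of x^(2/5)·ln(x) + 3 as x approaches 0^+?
The product is a 0·∞ indeterminate form at x → 0⁺.
Rewrite the product as ln(x) / x^(-2/5) and apply L'Hôpital, or use the standard hierarchy x^(-2/5) ≫ |ln x| as x → 0⁺.
The indeterminate product → 0, so the limit = 3.

Final answer: 3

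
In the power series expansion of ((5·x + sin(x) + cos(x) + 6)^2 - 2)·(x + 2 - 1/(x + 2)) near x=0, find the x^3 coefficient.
Expand to order 3: ((5·x + sin(x) + cos(x) + 6)^2 - 2)·(x + 2 - 1/(x + 2)) = 259·x^3/16 + 1141·x^2/8 + 739·x/4 + 141/2 + O(x^4).
The coefficient of x^3 is 259/16.

Final answer: 259/16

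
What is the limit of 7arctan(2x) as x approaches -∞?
Evaluate the dominant behaviour as x → -∞; each term tends to a finite value or vanishes.
Limit = -7·π/2.

Final answer: -7·π/2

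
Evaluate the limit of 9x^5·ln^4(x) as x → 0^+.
This is a 0·∞ indeterminate form at x → 0⁺.
Rewrite the product as 9·ln^4(x) / x^(-5) and apply L'Hôpital, or use the standard hierarchy x^(-5) ≫ |ln x|^4 as x → 0⁺.
The indeterminate product → 0, so the limit = 0.

Final answer: 0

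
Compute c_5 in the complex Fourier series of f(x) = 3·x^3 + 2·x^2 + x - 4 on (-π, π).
Compute the real Fourier coefficients first: a_5 = -8/25, b_5 = 14/125 + 6·π^2/5.
Then c_5 = (a_5 − i·b_5)/2 = -4/25 - 3·i·π^2/5 - 7·i/125.

Final answer: -4/25 - 3·i·π^2/5 - 7·i/125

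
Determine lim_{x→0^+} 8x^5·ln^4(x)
This is a 0·∞ indeterminate form at x → 0⁺.
Rewrite the product as 8·ln^4(x) / x^(-5) and apply L'Hôpital, or use the standard hierarchy x^(-5) ≫ |ln x|^4 as x → 0⁺.
The indeterminate product → 0, so the limit = 0.

Final answer: 0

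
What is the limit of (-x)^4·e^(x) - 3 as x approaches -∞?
The product is a 0·∞ indeterminate form at x → -∞.
Rewrite the product as (-x)^4 / e^(-x) (an ∞/∞ form) and apply L'Hôpital, or use the standard hierarchy e^(|x|) ≫ |(-x)^4| as x → -∞.
The indeterminate product → 0, so the limit = -3.

Final answer: -3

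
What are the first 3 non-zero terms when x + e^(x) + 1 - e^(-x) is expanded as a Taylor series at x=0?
x^3/3 + 3·x + 1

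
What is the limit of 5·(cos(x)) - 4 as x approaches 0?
Direct substitution at x = 0 gives 1.

Final answer: 1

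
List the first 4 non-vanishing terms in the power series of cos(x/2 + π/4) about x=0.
√(2)·x^3/96 - √(2)·x^2/16 - √(2)·x/4 + √(2)/2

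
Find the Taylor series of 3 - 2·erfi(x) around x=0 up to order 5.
-2·x^5/(5·√(π)) - 4·x^3/(3·√(π)) - 4·x/√(π) + 3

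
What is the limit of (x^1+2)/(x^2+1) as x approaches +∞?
This is an ∞/∞ indeterminate form as x → +∞.
Divide numerator and denominator by x^2 and let the lower-order terms vanish; the numerator's degree 1 is below the denominator's degree 2, so the quotient → 0.
Limit = 0.

Final answer: 0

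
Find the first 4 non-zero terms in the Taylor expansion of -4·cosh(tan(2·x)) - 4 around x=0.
-944·x^6/15 - 24·x^4 - 8·x^2 - 8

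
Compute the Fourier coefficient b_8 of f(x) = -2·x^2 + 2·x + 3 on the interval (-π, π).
b_8 = (1/π) ∫_{-π}^{π} f(x)·sin(8x) dx.
Evaluate the integral (use parity and integration by parts as needed): b_8 = -1/2.

Final answer: -1/2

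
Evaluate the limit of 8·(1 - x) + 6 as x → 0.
Direct substitution at x = 0 gives 14.

Final answer: 14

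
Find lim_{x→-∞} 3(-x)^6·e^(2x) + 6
The product is a 0·∞ indeterminate form at x → -∞.
Rewrite the product as 3(-x)^6 / e^(-2x) (an ∞/∞ form) and apply L'Hôpital, or use the standard hierarchy e^(2|x|) ≫ |(-x)^6| as x → -∞.
The indeterminate product → 0, so the limit = 6.

Final answer: 6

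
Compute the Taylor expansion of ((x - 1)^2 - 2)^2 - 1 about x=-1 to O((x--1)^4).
3 - 16·(x + 1) + 20·(x + 1)^2 - 8·(x + 1)^3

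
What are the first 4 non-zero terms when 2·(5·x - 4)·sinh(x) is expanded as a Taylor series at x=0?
5·x^4/3 - 4·x^3/3 + 10·x^2 - 8·x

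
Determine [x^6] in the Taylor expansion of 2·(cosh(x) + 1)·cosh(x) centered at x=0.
Expand to order 6: 2·(cosh(x) + 1)·cosh(x) = 11·x^6/120 + 3·x^4/4 + 3·x^2 + 4 + O(x^7).
The coefficient of x^6 is 11/120.

Final answer: 11/120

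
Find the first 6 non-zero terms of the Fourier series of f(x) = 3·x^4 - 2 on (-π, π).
(144 - 24·π^2)·cos(x) + (-9 + 6·π^2)·cos(2·x) + (16/9 - 8·π^2/3)·cos(3·x) + (-9/16 + 3·π^2/2)·cos(4·x) + (144/625 - 24·π^2/25)·cos(5·x) - 2 + 3·π^4/5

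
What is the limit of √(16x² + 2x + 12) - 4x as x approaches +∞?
As x → +∞: multiply by the conjugate to get (2x+12)/(√(16x²+2x+12)+4x); the denominator ~ 8x, so the limit is 2/8 = 1/4.
Limit = 1/4.

Final answer: 1/4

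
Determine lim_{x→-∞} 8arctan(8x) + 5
Evaluate the dominant behaviour as x → -∞; each term tends to a finite value or vanishes.
Limit = 5 - 4·π.

Final answer: 5 - 4·π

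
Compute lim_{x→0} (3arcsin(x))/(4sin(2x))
Both numerator and denominator → 0 as x → 0; this is a 0/0 indeterminate form.
Expand each to leading order near x = 0: numerator ~ 3·x, denominator ~ 8·x.
The limit of the ratio is 3/8.

Final answer: 3/8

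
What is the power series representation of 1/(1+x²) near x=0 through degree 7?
-x^6 + x^4 - x^2 + 1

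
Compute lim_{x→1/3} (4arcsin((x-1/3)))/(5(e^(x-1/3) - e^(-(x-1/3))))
Both numerator and denominator → 0 as x → 1/3; this is a 0/0 indeterminate form.
Expand each to leading order near x = 1/3: numerator ~ 4·(x - 1/3), denominator ~ 10·(x - 1/3).
The limit of the ratio is 2/5.

Final answer: 2/5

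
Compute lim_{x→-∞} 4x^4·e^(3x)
This is a 0·∞ indeterminate form at x → -∞.
Rewrite the product as 4x^4 / e^(-3x) (an ∞/∞ form) and apply L'Hôpital, or use the standard hierarchy e^(3|x|) ≫ |x^4| as x → -∞.
The indeterminate product → 0, so the limit = 0.

Final answer: 0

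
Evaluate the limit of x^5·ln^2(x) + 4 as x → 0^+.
The product is a 0·∞ indeterminate form at x → 0⁺.
Rewrite the product as ln^2(x) / x^(-5) and apply L'Hôpital, or use the standard hierarchy x^(-5) ≫ |ln x|^2 as x → 0⁺.
The indeterminate product → 0, so the limit = 4.

Final answer: 4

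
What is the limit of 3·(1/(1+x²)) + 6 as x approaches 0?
Direct substitution at x = 0 gives 9.

Final answer: 9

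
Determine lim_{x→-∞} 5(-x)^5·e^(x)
This is a 0·∞ indeterminate form at x → -∞.
Rewrite the product as 5(-x)^5 / e^(-x) (an ∞/∞ form) and apply L'Hôpital, or use the standard hierarchy e^(|x|) ≫ |(-x)^5| as x → -∞.
The indeterminate product → 0, so the limit = 0.

Final answer: 0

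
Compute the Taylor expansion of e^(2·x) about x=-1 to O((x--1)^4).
e^(-2) + 2·e^(-2)·(x + 1) + 2·e^(-2)·(x + 1)^2 + 4·e^(-2)·(x + 1)^3/3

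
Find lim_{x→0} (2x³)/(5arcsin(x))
Both numerator and denominator → 0 as x → 0; this is a 0/0 indeterminate form.
Expand each to leading order near x = 0: numerator ~ 2·x^3, denominator ~ 5·x.
The limit of the ratio is 0.

Final answer: 0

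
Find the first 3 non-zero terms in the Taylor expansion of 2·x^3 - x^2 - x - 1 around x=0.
-x^2 - x - 1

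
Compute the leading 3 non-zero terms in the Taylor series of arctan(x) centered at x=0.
x^5/5 - x^3/3 + x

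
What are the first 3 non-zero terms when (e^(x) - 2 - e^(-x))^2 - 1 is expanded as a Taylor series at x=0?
4·x^2 - 8·x + 3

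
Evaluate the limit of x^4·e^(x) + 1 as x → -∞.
The product is a 0·∞ indeterminate form at x → -∞.
Rewrite the product as x^4 / e^(-x) (an ∞/∞ form) and apply L'Hôpital, or use the standard hierarchy e^(|x|) ≫ |x^4| as x → -∞.
The indeterminate product → 0, so the limit = 1.

Final answer: 1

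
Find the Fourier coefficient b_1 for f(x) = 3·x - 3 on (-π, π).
b_1 = (1/π) ∫_{-π}^{π} f(x)·sin(1x) dx.
Evaluate the integral (use parity and integration by parts as needed): b_1 = 6.

Final answer: 6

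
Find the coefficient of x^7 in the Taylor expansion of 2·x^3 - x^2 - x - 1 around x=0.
Expand to order 7: 2·x^3 - x^2 - x - 1 = 2·x^3 - x^2 - x - 1 + O(x^8).
The coefficient of x^7 is 0.

Final answer: 0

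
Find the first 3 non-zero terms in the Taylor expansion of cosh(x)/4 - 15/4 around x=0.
x^4/96 + x^2/8 - 7/2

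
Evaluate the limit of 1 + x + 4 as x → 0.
Direct substitution at x = 0 gives 5.

Final answer: 5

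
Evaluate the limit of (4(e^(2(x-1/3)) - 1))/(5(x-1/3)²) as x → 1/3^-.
Both numerator and denominator → 0 as x → 1/3^-; this is a 0/0 indeterminate form.
Expand each to leading order near x = 1/3: numerator ~ 8·(x - 1/3), denominator ~ 5·(x - 1/3)^2.
The limit of the ratio is -∞.

Final answer: -∞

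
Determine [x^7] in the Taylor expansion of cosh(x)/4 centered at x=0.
Expand to order 7: cosh(x)/4 = x^6/2880 + x^4/96 + x^2/8 + 1/4 + O(x^8).
The coefficient of x^7 is 0.

Final answer: 0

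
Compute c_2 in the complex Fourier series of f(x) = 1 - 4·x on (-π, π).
Compute the real Fourier coefficients first: a_2 = 0, b_2 = 4.
Then c_2 = (a_2 − i·b_2)/2 = -2·i.

Final answer: -2·i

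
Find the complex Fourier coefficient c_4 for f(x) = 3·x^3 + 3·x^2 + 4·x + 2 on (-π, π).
Compute the real Fourier coefficients first: a_4 = 3/4, b_4 = -3·π^2/2 - 23/16.
Then c_4 = (a_4 − i·b_4)/2 = 3/8 + 23·i/32 + 3·i·π^2/4.

Final answer: 3/8 + 23·i/32 + 3·i·π^2/4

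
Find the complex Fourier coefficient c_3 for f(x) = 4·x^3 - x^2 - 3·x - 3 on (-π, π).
Compute the real Fourier coefficients first: a_3 = 4/9, b_3 = -34/9 + 8·π^2/3.
Then c_3 = (a_3 − i·b_3)/2 = 2/9 - 4·i·π^2/3 + 17·i/9.

Final answer: 2/9 - 4·i·π^2/3 + 17·i/9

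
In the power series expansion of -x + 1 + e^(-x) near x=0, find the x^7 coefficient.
Expand to order 7: -x + 1 + e^(-x) = -x^7/5040 + x^6/720 - x^5/120 + x^4/24 - x^3/6 + x^2/2 - 2·x + 2 + O(x^8).
The coefficient of x^7 is -1/5040.

Final answer: -1/5040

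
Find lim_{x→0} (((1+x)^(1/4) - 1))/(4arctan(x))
Both numerator and denominator → 0 as x → 0; this is a 0/0 indeterminate form.
Expand each to leading order near x = 0: numerator ~ x/4, denominator ~ 4·x.
The limit of the ratio is 1/16.

Final answer: 1/16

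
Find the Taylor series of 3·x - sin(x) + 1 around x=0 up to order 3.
x^3/6 + 2·x + 1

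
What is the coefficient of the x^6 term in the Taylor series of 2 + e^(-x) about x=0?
Expand to order 6: 2 + e^(-x) = x^6/720 - x^5/120 + x^4/24 - x^3/6 + x^2/2 - x + 3 + O(x^7).
The coefficient of x^6 is 1/720.

Final answer: 1/720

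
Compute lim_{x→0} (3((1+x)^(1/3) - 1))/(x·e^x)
Both numerator and denominator → 0 as x → 0; this is a 0/0 indeterminate form.
Expand each to leading order near x = 0: numerator ~ x, denominator ~ x.
The limit of the ratio is 1.

Final answer: 1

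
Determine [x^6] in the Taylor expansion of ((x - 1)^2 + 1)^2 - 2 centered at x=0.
Expand to order 6: ((x - 1)^2 + 1)^2 - 2 = x^4 - 4·x^3 + 8·x^2 - 8·x + 2 + O(x^7).
The coefficient of x^6 is 0.

Final answer: 0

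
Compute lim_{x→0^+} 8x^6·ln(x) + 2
The product is a 0·∞ indeterminate form at x → 0⁺.
Rewrite the product as 8·ln(x) / x^(-6) and apply L'Hôpital, or use the standard hierarchy x^(-6) ≫ |ln x| as x → 0⁺.
The indeterminate product → 0, so the limit = 2.

Final answer: 2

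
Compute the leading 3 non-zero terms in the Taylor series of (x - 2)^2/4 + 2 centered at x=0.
x^2/4 - x + 3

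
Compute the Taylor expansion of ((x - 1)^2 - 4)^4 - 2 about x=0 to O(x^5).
-74·x^4 - 120·x^3 + 108·x^2 + 216·x + 79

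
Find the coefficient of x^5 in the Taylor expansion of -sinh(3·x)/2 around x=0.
Expand to order 5: -sinh(3·x)/2 = -81·x^5/80 - 9·x^3/4 - 3·x/2 + O(x^6).
The coefficient of x^5 is -81/80.

Final answer: -81/80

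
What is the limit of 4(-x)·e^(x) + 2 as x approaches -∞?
The product is a 0·∞ indeterminate form at x → -∞.
Rewrite the product as 4(-x) / e^(-x) (an ∞/∞ form) and apply L'Hôpital, or use the standard hierarchy e^(|x|) ≫ |(-x)| as x → -∞.
The indeterminate product → 0, so the limit = 2.

Final answer: 2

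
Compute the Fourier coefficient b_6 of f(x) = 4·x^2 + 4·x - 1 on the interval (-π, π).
b_6 = (1/π) ∫_{-π}^{π} f(x)·sin(6x) dx.
Evaluate the integral (use parity and integration by parts as needed): b_6 = -4/3.

Final answer: -4/3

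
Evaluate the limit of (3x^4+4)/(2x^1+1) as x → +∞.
This is an ∞/∞ indeterminate form as x → +∞.
Divide numerator and denominator by x^4 and let the lower-order terms vanish; the numerator's degree 4 exceeds the denominator's degree 1, so the quotient diverges.
Limit = ∞.

Final answer: ∞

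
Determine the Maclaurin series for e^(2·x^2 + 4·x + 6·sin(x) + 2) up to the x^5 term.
68083·x^5·e^(2)/60 + 1526·x^4·e^(2)/3 + 557·x^3·e^(2)/3 + 52·x^2·e^(2) + 10·x·e^(2) + e^(2)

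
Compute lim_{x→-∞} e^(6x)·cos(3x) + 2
Evaluate the dominant behaviour as x → -∞; each term tends to a finite value or vanishes.
Limit = 2.

Final answer: 2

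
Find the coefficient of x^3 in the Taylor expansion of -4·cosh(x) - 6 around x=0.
Expand to order 3: -4·cosh(x) - 6 = -2·x^2 - 10 + O(x^4).
The coefficient of x^3 is 0.

Final answer: 0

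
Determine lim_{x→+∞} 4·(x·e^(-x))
Evaluate the dominant behaviour as x → +∞; each term tends to a finite value or vanishes.
Limit = 0.

Final answer: 0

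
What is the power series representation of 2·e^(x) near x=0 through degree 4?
x^4/12 + x^3/3 + x^2 + 2·x + 2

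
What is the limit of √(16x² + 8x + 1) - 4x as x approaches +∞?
As x → +∞: multiply by the conjugate to get (8x+1)/(√(16x²+8x+1)+4x); the denominator ~ 8x, so the limit is 8/8 = 1.
Limit = 1.

Final answer: 1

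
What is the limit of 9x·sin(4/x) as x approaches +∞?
As x → +∞: let u = 4/x → 0⁺; then 9·x·sin(4/x) = 9·4·sin(u)/u → 9·4·1 = 36.
Limit = 36.

Final answer: 36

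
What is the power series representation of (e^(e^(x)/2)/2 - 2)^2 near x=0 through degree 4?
x^4·(-2 + e^(1/2)/2)^2·(49·e^(1/2)/(384·(-2 + e^(1/2)/2)) + 71·e/(768·(-2 + e^(1/2)/2)^2)) + x^3·(-2 + e^(1/2)/2)^2·(11·e^(1/2)/(48·(-2 + e^(1/2)/2)) + 3·e/(32·(-2 + e^(1/2)/2)^2)) + x^2·(-2 + e^(1/2)/2)^2·(3·e^(1/2)/(8·(-2 + e^(1/2)/2)) + e/(16·(-2 + e^(1/2)/2)^2)) + x·(-2 + e^(1/2)/2)·e^(1/2)/2 + (-2 + e^(1/2)/2)^2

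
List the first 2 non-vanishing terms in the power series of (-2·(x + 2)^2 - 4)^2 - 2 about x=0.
192·x + 142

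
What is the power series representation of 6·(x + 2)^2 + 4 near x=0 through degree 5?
6·x^2 + 24·x + 28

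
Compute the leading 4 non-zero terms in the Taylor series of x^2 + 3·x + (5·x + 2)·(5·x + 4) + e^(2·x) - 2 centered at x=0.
4·x^3/3 + 28·x^2 + 35·x + 7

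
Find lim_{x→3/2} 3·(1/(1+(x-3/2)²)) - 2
Direct substitution at x = 3/2 gives 1.

Final answer: 1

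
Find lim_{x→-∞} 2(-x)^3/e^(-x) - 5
The quotient is an ∞/∞ indeterminate form as x → -∞.
Compare growth rates of the dominant terms (exponentials ≫ polynomials ≫ logarithms), or apply L'Hôpital's rule; the quotient → 0.
Adding the constant: 0 - 5 = -5. Limit = -5.

Final answer: -5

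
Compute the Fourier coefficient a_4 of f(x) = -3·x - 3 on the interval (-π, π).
a_4 = (1/π) ∫_{-π}^{π} f(x)·cos(4x) dx.
Evaluate the integral (use parity and integration by parts as needed): a_4 = 0.

Final answer: 0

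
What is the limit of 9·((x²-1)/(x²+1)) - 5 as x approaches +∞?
Evaluate the dominant behaviour as x → +∞; each term tends to a finite value or vanishes.
Limit = 4.

Final answer: 4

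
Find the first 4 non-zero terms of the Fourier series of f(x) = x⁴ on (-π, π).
(48 - 8·π^2)·cos(x) + (-3 + 2·π^2)·cos(2·x) + (16/27 - 8·π^2/9)·cos(3·x) + π^4/5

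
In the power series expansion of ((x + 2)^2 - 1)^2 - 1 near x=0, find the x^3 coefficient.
Expand to order 3: ((x + 2)^2 - 1)^2 - 1 = 8·x^3 + 22·x^2 + 24·x + 8 + O(x^4).
The coefficient of x^3 is 8.

Final answer: 8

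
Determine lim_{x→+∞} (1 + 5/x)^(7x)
As x → +∞: write (1 + 5/x)^(7x) = ((1 + 5/x)^x)^7 → (e^5)^7 = e^35.
Limit = e^(35).

Final answer: e^(35)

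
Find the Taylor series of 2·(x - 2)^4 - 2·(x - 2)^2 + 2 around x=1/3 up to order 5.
962/81 - 820·(x - 1/3)/27 + 94·(x - 1/3)^2/3 - 40·(x - 1/3)^3/3 + 2·(x - 1/3)^4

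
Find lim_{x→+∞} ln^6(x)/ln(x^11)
This is an ∞/∞ indeterminate form as x → +∞.
Write ln(x^11) = 11·ln(x), reducing the quotient to ln^5(x)/11 → ∞.
Limit = ∞.

Final answer: ∞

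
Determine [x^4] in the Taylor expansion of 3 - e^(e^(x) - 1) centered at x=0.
Expand to order 4: 3 - e^(e^(x) - 1) = -5·x^4/8 - 5·x^3/6 - x^2 - x + 2 + O(x^5).
The coefficient of x^4 is -5/8.

Final answer: -5/8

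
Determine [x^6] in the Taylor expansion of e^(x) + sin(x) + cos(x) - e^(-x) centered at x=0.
Expand to order 6: e^(x) + sin(x) + cos(x) - e^(-x) = -x^6/720 + x^5/40 + x^4/24 + x^3/6 - x^2/2 + 3·x + 1 + O(x^7).
The coefficient of x^6 is -1/720.

Final answer: -1/720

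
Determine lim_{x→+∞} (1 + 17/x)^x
As x → +∞: this is the defining limit (1 + 17/x)^x → e^17.
Limit = e^(17).

Final answer: e^(17)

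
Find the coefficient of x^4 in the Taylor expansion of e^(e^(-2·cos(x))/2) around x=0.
Expand to order 4: e^(e^(-2·cos(x))/2) = x^4·(e^(-4 + e^(-2)/2)/8 + 5·e^(-2 + e^(-2)/2)/24) + x^2·e^(-2 + e^(-2)/2)/2 + e^(e^(-2)/2) + O(x^5).
The coefficient of x^4 is e^(-4 + e^(-2)/2)/8 + 5·e^(-2 + e^(-2)/2)/24.

Final answer: e^(-4 + e^(-2)/2)/8 + 5·e^(-2 + e^(-2)/2)/24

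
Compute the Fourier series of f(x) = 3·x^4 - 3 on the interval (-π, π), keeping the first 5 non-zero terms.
(144 - 24·π^2)·cos(x) + (-9 + 6·π^2)·cos(2·x) + (16/9 - 8·π^2/3)·cos(3·x) + (-9/16 + 3·π^2/2)·cos(4·x) - 3 + 3·π^4/5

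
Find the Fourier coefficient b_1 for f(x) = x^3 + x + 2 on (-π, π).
b_1 = (1/π) ∫_{-π}^{π} f(x)·sin(1x) dx.
Evaluate the integral (use parity and integration by parts as needed): b_1 = -10 + 2·π^2.

Final answer: -10 + 2·π^2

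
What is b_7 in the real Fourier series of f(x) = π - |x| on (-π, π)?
b_7 = (1/π) ∫_{-π}^{π} f(x)·sin(7x) dx.
Evaluate the integral (use parity and integration by parts as needed): b_7 = 0.

Final answer: 0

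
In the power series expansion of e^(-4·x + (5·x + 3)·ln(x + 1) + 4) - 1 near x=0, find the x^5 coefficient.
Expand to order 5: e^(-4·x + (5·x + 3)·ln(x + 1) + 4) - 1 = -857·x^5·e^(4)/60 + 31·x^4·e^(4)/3 - 31·x^3·e^(4)/6 + 4·x^2·e^(4) - x·e^(4) - 1 + e^(4) + O(x^6).
The coefficient of x^5 is -857·e^(4)/60.

Final answer: -857·e^(4)/60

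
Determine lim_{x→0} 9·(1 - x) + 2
Direct substitution at x = 0 gives 11.

Final answer: 11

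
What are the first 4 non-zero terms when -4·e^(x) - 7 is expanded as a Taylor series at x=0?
-2·x^3/3 - 2·x^2 - 4·x - 11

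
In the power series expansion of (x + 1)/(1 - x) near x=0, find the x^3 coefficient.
Expand to order 3: (x + 1)/(1 - x) = 2·x^3 + 2·x^2 + 2·x + 1 + O(x^4).
The coefficient of x^3 is 2.

Final answer: 2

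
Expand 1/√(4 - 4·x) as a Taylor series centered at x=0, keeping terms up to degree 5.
63·x^5/512 + 35·x^4/256 + 5·x^3/32 + 3·x^2/16 + x/4 + 1/2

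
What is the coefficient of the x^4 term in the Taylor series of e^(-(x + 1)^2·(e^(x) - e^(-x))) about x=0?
Expand to order 4: e^(-(x + 1)^2·(e^(x) - e^(-x))) = 14·x^4/3 + 13·x^3/3 - 2·x^2 - 2·x + 1 + O(x^5).
The coefficient of x^4 is 14/3.

Final answer: 14/3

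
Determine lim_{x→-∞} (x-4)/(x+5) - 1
Evaluate the dominant behaviour as x → -∞; each term tends to a finite value or vanishes.
Limit = 0.

Final answer: 0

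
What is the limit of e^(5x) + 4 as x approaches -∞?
Evaluate the dominant behaviour as x → -∞; each term tends to a finite value or vanishes.
Limit = 4.

Final answer: 4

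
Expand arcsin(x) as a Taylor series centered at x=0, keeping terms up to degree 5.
3·x^5/40 + x^3/6 + x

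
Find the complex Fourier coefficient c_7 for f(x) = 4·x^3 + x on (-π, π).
Compute the real Fourier coefficients first: a_7 = 0, b_7 = 50/343 + 8·π^2/7.
Then c_7 = (a_7 − i·b_7)/2 = -4·i·π^2/7 - 25·i/343.

Final answer: -4·i·π^2/7 - 25·i/343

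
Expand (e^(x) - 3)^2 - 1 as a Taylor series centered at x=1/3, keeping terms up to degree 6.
-6·e^(1/3) + e^(2/3) + 8 + (-6·e^(1/3) + 2·e^(2/3))·(x - 1/3) + (-135·e^(2/3) - 21·e^(4/3) + 2·e^(5/3) + 81·e^(1/3) + 81·e)·(x - 1/3)^2/(-27 - 9·e^(2/3) + e + 27·e^(1/3)) + (-189·e^(2/3) - 39·e^(4/3) + 4·e^(5/3) + 81·e^(1/3) + 135·e)·(x - 1/3)^3/(-81 - 27·e^(2/3) + 3·e + 81·e^(1/3)) + (-297·e^(2/3) - 75·e^(4/3) + 8·e^(5/3) + 81·e^(1/3) + 243·e)·(x - 1/3)^4/(-324 - 108·e^(2/3) + 12·e + 324·e^(1/3)) + (-513·e^(2/3) - 147·e^(4/3) + 16·e^(5/3) + 81·e^(1/3) + 459·e)·(x - 1/3)^5/(-1620 - 540·e^(2/3) + 60·e + 1620·e^(1/3)) + (-945·e^(2/3) - 291·e^(4/3) + 81·e^(1/3) + 32·e^(5/3) + 891·e)·(x - 1/3)^6/(-9720 - 3240·e^(2/3) + 360·e + 9720·e^(1/3))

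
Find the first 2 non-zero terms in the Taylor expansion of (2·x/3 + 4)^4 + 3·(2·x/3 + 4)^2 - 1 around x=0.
560·x/3 + 303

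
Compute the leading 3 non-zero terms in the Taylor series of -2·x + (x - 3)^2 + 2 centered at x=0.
x^2 - 8·x + 11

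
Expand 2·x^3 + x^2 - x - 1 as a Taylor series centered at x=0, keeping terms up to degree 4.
2·x^3 + x^2 - x - 1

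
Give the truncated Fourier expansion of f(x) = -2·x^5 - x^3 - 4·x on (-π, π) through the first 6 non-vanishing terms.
(-476 - 4·π^4 + 78·π^2)·sin(x) + (-9·π^2 + 35/2 + 2·π^4)·sin(2·x) + (-4·π^4/3 - 340/81 + 62·π^2/27)·sin(3·x) + (-3·π^2/4 + 73/32 + π^4)·sin(4·x) + (-4·π^4/5 - 1036/625 + 6·π^2/25)·sin(5·x) + (-π^2/27 + 217/162 + 2·π^4/3)·sin(6·x)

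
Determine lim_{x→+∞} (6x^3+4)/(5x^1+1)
This is an ∞/∞ indeterminate form as x → +∞.
Divide numerator and denominator by x^3 and let the lower-order terms vanish; the numerator's degree 3 exceeds the denominator's degree 1, so the quotient diverges.
Limit = ∞.

Final answer: ∞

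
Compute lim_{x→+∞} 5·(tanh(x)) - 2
Evaluate the dominant behaviour as x → +∞; each term tends to a finite value or vanishes.
Limit = 3.

Final answer: 3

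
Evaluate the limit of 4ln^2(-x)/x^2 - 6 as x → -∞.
The quotient is an ∞/∞ indeterminate form as x → -∞.
Compare growth rates of the dominant terms (exponentials ≫ polynomials ≫ logarithms), or apply L'Hôpital's rule; the quotient → 0.
Adding the constant: 0 - 6 = -6. Limit = -6.

Final answer: -6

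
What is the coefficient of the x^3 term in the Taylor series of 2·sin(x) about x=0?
Expand to order 3: 2·sin(x) = -x^3/3 + 2·x + O(x^4).
The coefficient of x^3 is -1/3.

Final answer: -1/3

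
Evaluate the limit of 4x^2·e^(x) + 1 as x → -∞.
The product is a 0·∞ indeterminate form at x → -∞.
Rewrite the product as 4x^2 / e^(-x) (an ∞/∞ form) and apply L'Hôpital, or use the standard hierarchy e^(|x|) ≫ |x^2| as x → -∞.
The indeterminate product → 0, so the limit = 1.

Final answer: 1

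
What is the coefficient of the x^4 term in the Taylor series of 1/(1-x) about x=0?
Expand to order 4: 1/(1-x) = x^4 + x^3 + x^2 + x + 1 + O(x^5).
The coefficient of x^4 is 1.

Final answer: 1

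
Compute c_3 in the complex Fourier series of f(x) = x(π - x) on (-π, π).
Compute the real Fourier coefficients first: a_3 = 4/9, b_3 = 2·π/3.
Then c_3 = (a_3 − i·b_3)/2 = 2/9 - i·π/3.

Final answer: 2/9 - i·π/3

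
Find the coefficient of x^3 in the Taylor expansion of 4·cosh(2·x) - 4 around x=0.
Expand to order 3: 4·cosh(2·x) - 4 = 8·x^2 + O(x^4).
The coefficient of x^3 is 0.

Final answer: 0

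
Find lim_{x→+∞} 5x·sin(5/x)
As x → +∞: let u = 5/x → 0⁺; then 5·x·sin(5/x) = 5·5·sin(u)/u → 5·5·1 = 25.
Limit = 25.

Final answer: 25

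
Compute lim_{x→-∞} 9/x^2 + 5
Evaluate the dominant behaviour as x → -∞; each term tends to a finite value or vanishes.
Limit = 5.

Final answer: 5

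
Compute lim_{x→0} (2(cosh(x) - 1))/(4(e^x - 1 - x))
Both numerator and denominator → 0 as x → 0; this is a 0/0 indeterminate form.
Expand each to leading order near x = 0: numerator ~ x^2, denominator ~ 2·x^2.
The limit of the ratio is 1/2.

Final answer: 1/2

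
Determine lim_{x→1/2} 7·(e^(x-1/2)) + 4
Direct substitution at x = 1/2 gives 11.

Final answer: 11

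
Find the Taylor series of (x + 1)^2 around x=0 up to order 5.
x^2 + 2·x + 1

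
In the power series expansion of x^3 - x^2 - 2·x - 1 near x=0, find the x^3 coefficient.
Expand to order 3: x^3 - x^2 - 2·x - 1 = x^3 - x^2 - 2·x - 1 + O(x^4).
The coefficient of x^3 is 1.

Final answer: 1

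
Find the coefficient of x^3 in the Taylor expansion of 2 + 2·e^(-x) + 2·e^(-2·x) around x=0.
Expand to order 3: 2 + 2·e^(-x) + 2·e^(-2·x) = -3·x^3 + 5·x^2 - 6·x + 6 + O(x^4).
The coefficient of x^3 is -3.

Final answer: -3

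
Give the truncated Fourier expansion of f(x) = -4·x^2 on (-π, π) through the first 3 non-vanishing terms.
16·cos(x) - 4·cos(2·x) - 4·π^2/3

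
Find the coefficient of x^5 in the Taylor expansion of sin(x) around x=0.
Expand to order 5: sin(x) = x^5/120 - x^3/6 + x + O(x^6).
The coefficient of x^5 is 1/120.

Final answer: 1/120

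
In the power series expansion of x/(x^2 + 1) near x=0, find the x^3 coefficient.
Expand to order 3: x/(x^2 + 1) = -x^3 + x + O(x^4).
The coefficient of x^3 is -1.

Final answer: -1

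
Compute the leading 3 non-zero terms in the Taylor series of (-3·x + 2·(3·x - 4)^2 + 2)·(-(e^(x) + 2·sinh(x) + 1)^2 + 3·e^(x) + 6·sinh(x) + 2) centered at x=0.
-152·x^2 - 153·x + 34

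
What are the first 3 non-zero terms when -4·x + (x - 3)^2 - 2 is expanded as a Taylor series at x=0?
x^2 - 10·x + 7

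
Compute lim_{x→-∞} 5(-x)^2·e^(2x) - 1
The product is a 0·∞ indeterminate form at x → -∞.
Rewrite the product as 5(-x)^2 / e^(-2x) (an ∞/∞ form) and apply L'Hôpital, or use the standard hierarchy e^(2|x|) ≫ |(-x)^2| as x → -∞.
The indeterminate product → 0, so the limit = -1.

Final answer: -1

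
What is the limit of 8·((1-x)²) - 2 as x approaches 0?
Direct substitution at x = 0 gives 6.

Final answer: 6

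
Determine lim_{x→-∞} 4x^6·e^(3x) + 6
The product is a 0·∞ indeterminate form at x → -∞.
Rewrite the product as 4x^6 / e^(-3x) (an ∞/∞ form) and apply L'Hôpital, or use the standard hierarchy e^(3|x|) ≫ |x^6| as x → -∞.
The indeterminate product → 0, so the limit = 6.

Final answer: 6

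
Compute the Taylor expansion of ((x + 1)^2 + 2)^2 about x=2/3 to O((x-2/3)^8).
1849/81 + 860·(x - 2/3)/27 + 62·(x - 2/3)^2/3 + 20·(x - 2/3)^3/3 + (x - 2/3)^4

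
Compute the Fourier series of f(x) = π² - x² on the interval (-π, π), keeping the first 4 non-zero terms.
4·cos(x) - cos(2·x) + 4·cos(3·x)/9 + 2·π^2/3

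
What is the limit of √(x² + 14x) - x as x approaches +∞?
This is an ∞ − ∞ indeterminate form.
Multiply and divide by the conjugate √(x²+14x) + x; the x² terms cancel, leaving (14x)/(√(x²+14x)+x) → 14/2 = 7.
Limit = 7.

Final answer: 7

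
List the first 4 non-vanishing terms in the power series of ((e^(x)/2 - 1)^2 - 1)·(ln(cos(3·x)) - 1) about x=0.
25·x^3/12 + 27·x^2/8 + x/2 + 3/4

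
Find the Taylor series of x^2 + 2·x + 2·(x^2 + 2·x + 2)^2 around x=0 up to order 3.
8·x^3 + 17·x^2 + 18·x + 8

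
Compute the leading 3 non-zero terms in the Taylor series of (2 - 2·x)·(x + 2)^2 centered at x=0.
-2·x^3 - 6·x^2 + 8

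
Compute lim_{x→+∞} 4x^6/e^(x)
This is an ∞/∞ indeterminate form as x → +∞.
The exponential denominator e^(x) dominates the polynomial numerator (e^x ≫ x^6 as x → ∞), so the quotient → 0.
Limit = 0.

Final answer: 0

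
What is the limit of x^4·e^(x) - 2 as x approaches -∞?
The product is a 0·∞ indeterminate form at x → -∞.
Rewrite the product as x^4 / e^(-x) (an ∞/∞ form) and apply L'Hôpital, or use the standard hierarchy e^(|x|) ≫ |x^4| as x → -∞.
The indeterminate product → 0, so the limit = -2.

Final answer: -2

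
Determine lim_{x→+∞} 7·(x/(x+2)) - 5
Evaluate the dominant behaviour as x → +∞; each term tends to a finite value or vanishes.
Limit = 2.

Final answer: 2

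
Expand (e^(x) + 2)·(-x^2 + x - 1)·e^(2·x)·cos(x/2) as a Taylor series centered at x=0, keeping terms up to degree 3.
-31·x^3/6 - 33·x^2/8 - 4·x - 3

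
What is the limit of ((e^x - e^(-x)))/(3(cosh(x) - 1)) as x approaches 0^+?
Both numerator and denominator → 0 as x → 0^+; this is a 0/0 indeterminate form.
Expand each to leading order near x = 0: numerator ~ 2·x, denominator ~ 3·x^2/2.
The limit of the ratio is ∞.

Final answer: ∞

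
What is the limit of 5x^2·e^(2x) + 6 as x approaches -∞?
The product is a 0·∞ indeterminate form at x → -∞.
Rewrite the product as 5x^2 / e^(-2x) (an ∞/∞ form) and apply L'Hôpital, or use the standard hierarchy e^(2|x|) ≫ |x^2| as x → -∞.
The indeterminate product → 0, so the limit = 6.

Final answer: 6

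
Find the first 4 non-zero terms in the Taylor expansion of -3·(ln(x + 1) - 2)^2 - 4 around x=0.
7·x^3 - 9·x^2 + 12·x - 16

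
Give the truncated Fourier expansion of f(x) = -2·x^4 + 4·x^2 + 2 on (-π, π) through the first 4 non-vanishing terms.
(-112 + 16·π^2)·cos(x) + (10 - 4·π^2)·cos(2·x) + (-80/27 + 16·π^2/9)·cos(3·x) - 2·π^4/5 + 2 + 4·π^2/3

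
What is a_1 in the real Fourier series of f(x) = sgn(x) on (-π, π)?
a_1 = (1/π) ∫_{-π}^{π} f(x)·cos(1x) dx.
Evaluate the integral (use parity and integration by parts as needed): a_1 = 0.

Final answer: 0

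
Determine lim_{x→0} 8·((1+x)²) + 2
Direct substitution at x = 0 gives 10.

Final answer: 10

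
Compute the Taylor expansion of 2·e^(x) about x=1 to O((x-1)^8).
2·e + 2·e·(x - 1) + e·(x - 1)^2 + e·(x - 1)^3/3 + e·(x - 1)^4/12 + e·(x - 1)^5/60 + e·(x - 1)^6/360 + e·(x - 1)^7/2520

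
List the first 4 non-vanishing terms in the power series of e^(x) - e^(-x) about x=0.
x^7/2520 + x^5/60 + x^3/3 + 2·x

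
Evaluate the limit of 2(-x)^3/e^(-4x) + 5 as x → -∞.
The quotient is an ∞/∞ indeterminate form as x → -∞.
Compare growth rates of the dominant terms (exponentials ≫ polynomials ≫ logarithms), or apply L'Hôpital's rule; the quotient → 0.
Adding the constant: 0 + 5 = 5. Limit = 5.

Final answer: 5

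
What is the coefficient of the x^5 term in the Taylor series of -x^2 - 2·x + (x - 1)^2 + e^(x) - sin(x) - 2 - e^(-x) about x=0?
Expand to order 5: -x^2 - 2·x + (x - 1)^2 + e^(x) - sin(x) - 2 - e^(-x) = x^5/120 + x^3/2 - 3·x - 1 + O(x^6).
The coefficient of x^5 is 1/120.

Final answer: 1/120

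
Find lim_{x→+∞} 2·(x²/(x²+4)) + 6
Evaluate the dominant behaviour as x → +∞; each term tends to a finite value or vanishes.
Limit = 8.

Final answer: 8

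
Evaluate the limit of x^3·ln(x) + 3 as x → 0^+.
The product is a 0·∞ indeterminate form at x → 0⁺.
Rewrite the product as ln(x) / x^(-3) and apply L'Hôpital, or use the standard hierarchy x^(-3) ≫ |ln x| as x → 0⁺.
The indeterminate product → 0, so the limit = 3.

Final answer: 3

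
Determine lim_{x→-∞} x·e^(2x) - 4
The product is a 0·∞ indeterminate form at x → -∞.
Rewrite the product as x / e^(-2x) (an ∞/∞ form) and apply L'Hôpital, or use the standard hierarchy e^(2|x|) ≫ |x| as x → -∞.
The indeterminate product → 0, so the limit = -4.

Final answer: -4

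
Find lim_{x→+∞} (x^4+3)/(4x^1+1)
This is an ∞/∞ indeterminate form as x → +∞.
Divide numerator and denominator by x^4 and let the lower-order terms vanish; the numerator's degree 4 exceeds the denominator's degree 1, so the quotient diverges.
Limit = ∞.

Final answer: ∞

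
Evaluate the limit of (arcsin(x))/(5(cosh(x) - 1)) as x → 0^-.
Both numerator and denominator → 0 as x → 0^-; this is a 0/0 indeterminate form.
Expand each to leading order near x = 0: numerator ~ x, denominator ~ 5·x^2/2.
The limit of the ratio is -∞.

Final answer: -∞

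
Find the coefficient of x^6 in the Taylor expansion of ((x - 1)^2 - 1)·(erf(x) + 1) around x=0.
Expand to order 6: ((x - 1)^2 - 1)·(erf(x) + 1) = -2·x^6/(5·√(π)) - 2·x^5/(3·√(π)) + 4·x^4/(3·√(π)) + 2·x^3/√(π) + x^2·(1 - 4/√(π)) - 2·x + O(x^7).
The coefficient of x^6 is -2/(5·√(π)).

Final answer: -2/(5·√(π))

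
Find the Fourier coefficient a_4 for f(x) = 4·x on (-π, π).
a_4 = (1/π) ∫_{-π}^{π} f(x)·cos(4x) dx.
Evaluate the integral (use parity and integration by parts as needed): a_4 = 0.

Final answer: 0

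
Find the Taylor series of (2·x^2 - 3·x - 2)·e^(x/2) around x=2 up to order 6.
5·e·(x - 2) + 9·e·(x - 2)^2/2 + 13·e·(x - 2)^3/8 + 17·e·(x - 2)^4/48 + 7·e·(x - 2)^5/128 + 5·e·(x - 2)^6/768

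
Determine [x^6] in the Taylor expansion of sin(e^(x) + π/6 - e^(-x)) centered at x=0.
Expand to order 6: sin(e^(x) + π/6 - e^(-x)) = 2·x^6/15 - 23·√(3)·x^5/120 - √(3)·x^3/2 - x^2 + √(3)·x + 1/2 + O(x^7).
The coefficient of x^6 is 2/15.

Final answer: 2/15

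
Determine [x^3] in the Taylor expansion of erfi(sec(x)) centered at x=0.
Expand to order 3: erfi(sec(x)) = e·x^2/√(π) + erfi(1) + O(x^4).
The coefficient of x^3 is 0.

Final answer: 0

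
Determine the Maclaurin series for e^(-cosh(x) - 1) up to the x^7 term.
-x^6·e^(-2)/720 + x^4·e^(-2)/12 - x^2·e^(-2)/2 + e^(-2)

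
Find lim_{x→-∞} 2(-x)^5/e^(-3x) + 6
The quotient is an ∞/∞ indeterminate form as x → -∞.
Compare growth rates of the dominant terms (exponentials ≫ polynomials ≫ logarithms), or apply L'Hôpital's rule; the quotient → 0.
Adding the constant: 0 + 6 = 6. Limit = 6.

Final answer: 6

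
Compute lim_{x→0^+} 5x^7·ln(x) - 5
The product is a 0·∞ indeterminate form at x → 0⁺.
Rewrite the product as 5·ln(x) / x^(-7) and apply L'Hôpital, or use the standard hierarchy x^(-7) ≫ |ln x| as x → 0⁺.
The indeterminate product → 0, so the limit = -5.

Final answer: -5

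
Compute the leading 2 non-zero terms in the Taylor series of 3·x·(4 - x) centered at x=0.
-3·x^2 + 12·x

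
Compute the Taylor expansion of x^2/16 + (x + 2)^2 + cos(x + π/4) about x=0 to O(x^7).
-√(2)·x^6/1440 - √(2)·x^5/240 + √(2)·x^4/48 + √(2)·x^3/12 + x^2·(17/16 - √(2)/4) + x·(4 - √(2)/2) + √(2)/2 + 4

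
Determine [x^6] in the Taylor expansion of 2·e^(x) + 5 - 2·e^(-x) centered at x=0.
Expand to order 6: 2·e^(x) + 5 - 2·e^(-x) = x^5/30 + 2·x^3/3 + 4·x + 5 + O(x^7).
The coefficient of x^6 is 0.

Final answer: 0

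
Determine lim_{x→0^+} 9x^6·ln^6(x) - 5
The product is a 0·∞ indeterminate form at x → 0⁺.
Rewrite the product as 9·ln^6(x) / x^(-6) and apply L'Hôpital, or use the standard hierarchy x^(-6) ≫ |ln x|^6 as x → 0⁺.
The indeterminate product → 0, so the limit = -5.

Final answer: -5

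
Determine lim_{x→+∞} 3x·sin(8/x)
As x → +∞: let u = 8/x → 0⁺; then 3·x·sin(8/x) = 3·8·sin(u)/u → 3·8·1 = 24.
Limit = 24.

Final answer: 24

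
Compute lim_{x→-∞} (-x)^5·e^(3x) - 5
The product is a 0·∞ indeterminate form at x → -∞.
Rewrite the product as (-x)^5 / e^(-3x) (an ∞/∞ form) and apply L'Hôpital, or use the standard hierarchy e^(3|x|) ≫ |(-x)^5| as x → -∞.
The indeterminate product → 0, so the limit = -5.

Final answer: -5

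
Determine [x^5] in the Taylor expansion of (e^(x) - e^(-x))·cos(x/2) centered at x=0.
Expand to order 5: (e^(x) - e^(-x))·cos(x/2) = -19·x^5/960 + x^3/12 + 2·x + O(x^6).
The coefficient of x^5 is -19/960.

Final answer: -19/960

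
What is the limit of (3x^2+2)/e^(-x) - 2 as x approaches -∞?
The quotient is an ∞/∞ indeterminate form as x → -∞.
Compare growth rates of the dominant terms (exponentials ≫ polynomials ≫ logarithms), or apply L'Hôpital's rule; the quotient → 0.
Adding the constant: 0 - 2 = -2. Limit = -2.

Final answer: -2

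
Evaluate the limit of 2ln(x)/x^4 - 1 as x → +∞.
The quotient is an ∞/∞ indeterminate form as x → +∞.
The polynomial denominator x^4 dominates the logarithmic numerator (any positive power of x ≫ ln(x) as x → ∞), so the quotient → 0.
Adding the constant: 0 - 1 = -1. Limit = -1.

Final answer: -1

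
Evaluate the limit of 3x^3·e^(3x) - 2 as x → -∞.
The product is a 0·∞ indeterminate form at x → -∞.
Rewrite the product as 3x^3 / e^(-3x) (an ∞/∞ form) and apply L'Hôpital, or use the standard hierarchy e^(3|x|) ≫ |x^3| as x → -∞.
The indeterminate product → 0, so the limit = -2.

Final answer: -2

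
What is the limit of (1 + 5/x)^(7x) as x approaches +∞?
As x → +∞: write (1 + 5/x)^(7x) = ((1 + 5/x)^x)^7 → (e^5)^7 = e^35.
Limit = e^(35).

Final answer: e^(35)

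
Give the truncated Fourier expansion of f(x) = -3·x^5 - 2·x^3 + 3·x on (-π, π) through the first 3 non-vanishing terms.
(-690 - 6·π^4 + 116·π^2)·sin(x) + (-13·π^2 + 33/2 + 3·π^4)·sin(2·x) + (-2·π^4 - 2/27 + 28·π^2/9)·sin(3·x)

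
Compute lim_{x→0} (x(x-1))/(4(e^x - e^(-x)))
Both numerator and denominator → 0 as x → 0; this is a 0/0 indeterminate form.
Expand each to leading order near x = 0: numerator ~ -x, denominator ~ 8·x.
The limit of the ratio is -1/8.

Final answer: -1/8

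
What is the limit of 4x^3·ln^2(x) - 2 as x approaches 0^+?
The product is a 0·∞ indeterminate form at x → 0⁺.
Rewrite the product as 4·ln^2(x) / x^(-3) and apply L'Hôpital, or use the standard hierarchy x^(-3) ≫ |ln x|^2 as x → 0⁺.
The indeterminate product → 0, so the limit = -2.

Final answer: -2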